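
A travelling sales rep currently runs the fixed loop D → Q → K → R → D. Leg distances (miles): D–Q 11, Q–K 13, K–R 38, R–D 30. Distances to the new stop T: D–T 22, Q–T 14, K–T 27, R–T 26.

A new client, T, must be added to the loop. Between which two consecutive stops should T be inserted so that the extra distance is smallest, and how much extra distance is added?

Adding 15 miles by placing T on the K–R leg.

Insertion cost between consecutive stops i–j is d(i,T) + d(T,j) − d(i,j):
  between D and Q: 22 + 14 − 11 = 25
  between Q and K: 14 + 27 − 13 = 28
  between K and R: 27 + 26 − 38 = 15
  between R and D: 26 + 22 − 30 = 18
Cheapest insertion is between K and R, adding 15.
New total = 92 + 15 = 107.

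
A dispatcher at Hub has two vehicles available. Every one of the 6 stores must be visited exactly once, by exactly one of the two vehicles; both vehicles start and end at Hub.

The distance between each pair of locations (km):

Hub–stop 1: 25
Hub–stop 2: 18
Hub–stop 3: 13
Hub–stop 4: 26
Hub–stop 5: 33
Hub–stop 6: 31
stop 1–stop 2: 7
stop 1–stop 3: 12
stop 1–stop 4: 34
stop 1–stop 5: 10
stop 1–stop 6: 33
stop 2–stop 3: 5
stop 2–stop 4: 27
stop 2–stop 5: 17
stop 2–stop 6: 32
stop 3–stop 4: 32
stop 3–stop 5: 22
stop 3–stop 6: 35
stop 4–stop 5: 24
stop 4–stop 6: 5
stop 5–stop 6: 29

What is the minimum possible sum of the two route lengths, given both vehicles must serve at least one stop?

There are 2^5 − 1 = 31 ways to divide the 6 stops into two non-empty groups. For each, the best each vehicle can do is its own shortest tour through its group:
  {stop 1} + {stop 2, stop 3, stop 4, stop 5, stop 6}: 50 + 95 = 145
  {stop 2} + {stop 1, stop 3, stop 4, stop 5, stop 6}: 36 + 95 = 131
  {stop 1, stop 2} + {stop 3, stop 4, stop 5, stop 6}: 50 + 95 = 145
  {stop 3} + {stop 1, stop 2, stop 4, stop 5, stop 6}: 26 + 95 = 121
  {stop 1, stop 3} + {stop 2, stop 4, stop 5, stop 6}: 50 + 95 = 145
  {stop 2, stop 3} + {stop 1, stop 4, stop 5, stop 6}: 36 + 95 = 131
  … (31 splits in total)
Best: vehicle 1 Hub → stop 3 → Hub = 26; vehicle 2 Hub → stop 2 → stop 1 → stop 5 → stop 4 → stop 6 → Hub = 95; combined 121.

121 km — the smallest possible combined total.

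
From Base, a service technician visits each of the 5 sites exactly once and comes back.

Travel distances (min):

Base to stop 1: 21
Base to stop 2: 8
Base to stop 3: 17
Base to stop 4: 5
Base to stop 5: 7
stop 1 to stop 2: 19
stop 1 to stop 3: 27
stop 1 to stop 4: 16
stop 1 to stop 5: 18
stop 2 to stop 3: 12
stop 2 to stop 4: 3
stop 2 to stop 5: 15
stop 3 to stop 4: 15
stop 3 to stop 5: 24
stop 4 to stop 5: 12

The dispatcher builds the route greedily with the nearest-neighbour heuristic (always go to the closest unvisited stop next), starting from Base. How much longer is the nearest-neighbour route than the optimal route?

Base: stop 4=5, stop 5=7, stop 2=8, stop 3=17, stop 1=21 ⇒ stop 4
stop 4: stop 2=3, stop 5=12, stop 3=15, stop 1=16 ⇒ stop 2
stop 2: stop 3=12, stop 5=15, stop 1=19 ⇒ stop 3
stop 3: stop 5=24, stop 1=27 ⇒ stop 5
stop 5: stop 1=18 ⇒ stop 1
NN route Base → stop 4 → stop 2 → stop 3 → stop 5 → stop 1 → Base costs 83.
Optimal: Base → stop 4 → stop 2 → stop 3 → stop 1 → stop 5 → Base costs 72 (by enumerating all 60 distinct tours).
Excess = 83 − 72 = 11.

Excess over optimum: 11 min.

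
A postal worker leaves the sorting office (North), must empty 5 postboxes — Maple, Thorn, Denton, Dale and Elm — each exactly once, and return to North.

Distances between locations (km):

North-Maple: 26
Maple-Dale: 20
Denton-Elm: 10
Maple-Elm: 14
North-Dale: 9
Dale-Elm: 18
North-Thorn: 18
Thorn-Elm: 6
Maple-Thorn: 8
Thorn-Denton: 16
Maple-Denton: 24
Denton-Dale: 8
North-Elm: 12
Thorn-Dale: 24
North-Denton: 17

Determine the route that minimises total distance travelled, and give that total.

67 km — the shortest possible round trip.

With 5 stops there are 5!/2 = 60 distinct round trips (a route and its reverse cost the same).
North - Maple - Thorn - Denton - Dale - Elm - North: 26+8+16+8+18+12 = 88
North - Maple - Thorn - Denton - Elm - Dale - North: 26+8+16+10+18+9 = 87
North - Maple - Thorn - Dale - Denton - Elm - North: 26+8+24+8+10+12 = 88
North - Maple - Thorn - Dale - Elm - Denton - North: 26+8+24+18+10+17 = 103
North - Maple - Thorn - Elm - Denton - Dale - North: 26+8+6+10+8+9 = 67
North - Maple - Thorn - Elm - Dale - Denton - North: 26+8+6+18+8+17 = 83
North - Maple - Denton - Thorn - Dale - Elm - North: 26+24+16+24+18+12 = 120
North - Maple - Denton - Thorn - Elm - Dale - North: 26+24+16+6+18+9 = 99
North - Maple - Denton - Dale - Thorn - Elm - North: 26+24+8+24+6+12 = 100
North - Maple - Denton - Dale - Elm - Thorn - North: 26+24+8+18+6+18 = 100
North - Maple - Denton - Elm - Thorn - Dale - North: 26+24+10+6+24+9 = 99
North - Maple - Denton - Elm - Dale - Thorn - North: 26+24+10+18+24+18 = 120
North - Maple - Dale - Thorn - Denton - Elm - North: 26+20+24+16+10+12 = 108
North - Maple - Dale - Thorn - Elm - Denton - North: 26+20+24+6+10+17 = 103
… (46 more)
The minimum is 67.
One optimal route: North → Maple → Thorn → Elm → Denton → Dale → North (or its reverse).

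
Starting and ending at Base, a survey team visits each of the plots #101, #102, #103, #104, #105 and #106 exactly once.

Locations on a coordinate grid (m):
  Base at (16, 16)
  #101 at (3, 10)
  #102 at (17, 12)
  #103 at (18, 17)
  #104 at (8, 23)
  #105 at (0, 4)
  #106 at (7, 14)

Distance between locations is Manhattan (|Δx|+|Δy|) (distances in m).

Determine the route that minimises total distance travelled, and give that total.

Minimum total distance: 76 m.

Base-#101-#102-#103-#104-#105-#106-Base: 19+16+6+16+27+17+11 = 112
Base-#101-#102-#103-#104-#106-#105-Base: 19+16+6+16+10+17+28 = 112
Base-#101-#102-#103-#105-#104-#106-Base: 19+16+6+31+27+10+11 = 120
Base-#101-#102-#103-#105-#106-#104-Base: 19+16+6+31+17+10+15 = 114
Base-#101-#102-#103-#106-#104-#105-Base: 19+16+6+14+10+27+28 = 120
Base-#101-#102-#103-#106-#105-#104-Base: 19+16+6+14+17+27+15 = 114
Base-#101-#102-#104-#103-#105-#106-Base: 19+16+20+16+31+17+11 = 130
Base-#101-#102-#104-#103-#106-#105-Base: 19+16+20+16+14+17+28 = 130
… (352 more)
Base-#102-#101-#105-#106-#104-#103-Base: 5+16+9+17+10+16+3 = 76  ← best
The minimum is 76.
One optimal route: Base → #102 → #101 → #105 → #106 → #104 → #103 → Base (or its reverse).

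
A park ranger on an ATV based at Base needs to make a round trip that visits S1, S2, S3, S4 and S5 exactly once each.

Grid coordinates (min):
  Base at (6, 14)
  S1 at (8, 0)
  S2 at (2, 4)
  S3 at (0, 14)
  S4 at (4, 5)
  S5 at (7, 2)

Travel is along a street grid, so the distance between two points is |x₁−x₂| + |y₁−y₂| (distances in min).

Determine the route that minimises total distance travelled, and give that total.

Minimum total distance: 46 min.

With 5 stops there are 5!/2 = 60 distinct round trips (a route and its reverse cost the same).
Base → S1 → S2 → S3 → S4 → S5 → Base: 16+10+12+13+6+13 = 70
Base → S1 → S2 → S3 → S5 → S4 → Base: 16+10+12+19+6+11 = 74
Base → S1 → S2 → S4 → S3 → S5 → Base: 16+10+3+13+19+13 = 74
Base → S1 → S2 → S4 → S5 → S3 → Base: 16+10+3+6+19+6 = 60
Base → S1 → S2 → S5 → S3 → S4 → Base: 16+10+7+19+13+11 = 76
Base → S1 → S2 → S5 → S4 → S3 → Base: 16+10+7+6+13+6 = 58
Base → S1 → S3 → S2 → S4 → S5 → Base: 16+22+12+3+6+13 = 72
Base → S1 → S3 → S2 → S5 → S4 → Base: 16+22+12+7+6+11 = 74
Base → S1 → S3 → S4 → S2 → S5 → Base: 16+22+13+3+7+13 = 74
Base → S1 → S3 → S4 → S5 → S2 → Base: 16+22+13+6+7+14 = 78
Base → S1 → S3 → S5 → S2 → S4 → Base: 16+22+19+7+3+11 = 78
Base → S1 → S3 → S5 → S4 → S2 → Base: 16+22+19+6+3+14 = 80
Base → S1 → S4 → S2 → S3 → S5 → Base: 16+9+3+12+19+13 = 72
Base → S1 → S4 → S2 → S5 → S3 → Base: 16+9+3+7+19+6 = 60
… (46 more)
Base → S1 → S5 → S4 → S2 → S3 → Base: 16+3+6+3+12+6 = 46  ← best
The minimum is 46.
One optimal route: Base → S1 → S5 → S4 → S2 → S3 → Base (or its reverse).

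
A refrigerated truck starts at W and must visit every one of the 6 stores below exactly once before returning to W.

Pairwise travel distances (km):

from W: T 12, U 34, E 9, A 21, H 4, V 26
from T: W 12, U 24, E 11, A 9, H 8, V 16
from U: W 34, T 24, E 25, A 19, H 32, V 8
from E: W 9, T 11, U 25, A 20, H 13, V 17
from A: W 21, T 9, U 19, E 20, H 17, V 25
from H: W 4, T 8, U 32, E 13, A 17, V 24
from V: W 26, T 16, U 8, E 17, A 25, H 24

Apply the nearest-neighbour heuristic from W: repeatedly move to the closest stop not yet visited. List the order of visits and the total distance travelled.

Nearest-neighbour total = 74 km; route W → H → T → A → U → V → E → W.

From W: distances to unvisited — H=4, E=9, T=12, A=21, V=26, U=34. Nearest is H (4).
From H: distances to unvisited — T=8, E=13, A=17, V=24, U=32. Nearest is T (8).
From T: distances to unvisited — A=9, E=11, V=16, U=24. Nearest is A (9).
From A: distances to unvisited — U=19, E=20, V=25. Nearest is U (19).
From U: distances to unvisited — V=8, E=25. Nearest is V (8).
From V: distances to unvisited — E=17. Nearest is E (17).
Return E→W: 9.
Total = 4 + 8 + 9 + 19 + 8 + 17 + 9 = 74.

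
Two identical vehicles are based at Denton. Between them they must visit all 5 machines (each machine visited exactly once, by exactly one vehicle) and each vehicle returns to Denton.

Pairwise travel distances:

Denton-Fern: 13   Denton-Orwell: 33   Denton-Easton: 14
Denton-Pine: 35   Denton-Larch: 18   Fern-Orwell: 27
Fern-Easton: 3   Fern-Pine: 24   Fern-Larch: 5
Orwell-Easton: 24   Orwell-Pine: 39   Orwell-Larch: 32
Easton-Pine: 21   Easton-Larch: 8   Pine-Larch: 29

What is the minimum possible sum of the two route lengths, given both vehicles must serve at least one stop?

There are 2^4 − 1 = 15 ways to divide the 5 stops into two non-empty groups. For each, the best each vehicle can do is its own shortest tour through its group:
  {Fern} + {Orwell, Easton, Pine, Larch}: 26 + 119 = 145
  {Orwell} + {Fern, Easton, Pine, Larch}: 66 + 82 = 148
  {Fern, Orwell} + {Easton, Pine, Larch}: 73 + 82 = 155
  {Easton} + {Fern, Orwell, Pine, Larch}: 28 + 119 = 147
  {Fern, Easton} + {Orwell, Pine, Larch}: 30 + 119 = 149
  {Orwell, Easton} + {Fern, Pine, Larch}: 71 + 82 = 153
  … (15 splits in total)
  {Orwell, Easton, Pine} + {Fern, Larch}: 107 + 36 = 143  ← best
Best: vehicle 1 Denton → Orwell → Pine → Easton → Denton = 107; vehicle 2 Denton → Fern → Larch → Denton = 36; combined 143.

143 — the smallest possible combined total.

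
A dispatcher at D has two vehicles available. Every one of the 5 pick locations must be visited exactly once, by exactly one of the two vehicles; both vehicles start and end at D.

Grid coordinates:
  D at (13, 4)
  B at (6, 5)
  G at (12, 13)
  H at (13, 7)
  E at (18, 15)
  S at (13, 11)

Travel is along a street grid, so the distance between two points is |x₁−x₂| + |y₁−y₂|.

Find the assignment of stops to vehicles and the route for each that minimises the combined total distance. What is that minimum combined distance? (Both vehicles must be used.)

50 — the smallest possible combined total.

There are 2^4 − 1 = 15 ways to divide the 5 stops into two non-empty groups. For each, the best each vehicle can do is its own shortest tour through its group:
  {B} + {G, H, E, S}: 16 + 34 = 50
  {G} + {B, H, E, S}: 20 + 46 = 66
  {B, G} + {H, E, S}: 32 + 32 = 64
  {H} + {B, G, E, S}: 6 + 46 = 52
  {B, H} + {G, E, S}: 20 + 34 = 54
  {G, H} + {B, E, S}: 20 + 46 = 66
  … (15 splits in total)
Best: vehicle 1 D → B → D = 16; vehicle 2 D → G → E → S → H → D = 34; combined 50.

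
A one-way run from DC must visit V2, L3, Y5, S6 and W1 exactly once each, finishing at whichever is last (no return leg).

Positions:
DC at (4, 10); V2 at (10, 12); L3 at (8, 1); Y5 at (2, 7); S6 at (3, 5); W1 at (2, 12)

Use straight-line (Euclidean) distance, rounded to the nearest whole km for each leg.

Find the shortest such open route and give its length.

Shortest open route: 27 km.

There are 5! = 120 possible orderings.
DC→V2→L3→Y5→S6→W1: 6+11+8+2+7 = 34
DC→V2→L3→Y5→W1→S6: 6+11+8+5+7 = 37
DC→V2→L3→S6→Y5→W1: 6+11+6+2+5 = 30
DC→V2→L3→S6→W1→Y5: 6+11+6+7+5 = 35
DC→V2→L3→W1→Y5→S6: 6+11+13+5+2 = 37
DC→V2→L3→W1→S6→Y5: 6+11+13+7+2 = 39
DC→V2→Y5→L3→S6→W1: 6+9+8+6+7 = 36
DC→V2→Y5→L3→W1→S6: 6+9+8+13+7 = 43
DC→V2→Y5→S6→L3→W1: 6+9+2+6+13 = 36
DC→V2→Y5→S6→W1→L3: 6+9+2+7+13 = 37
DC→V2→Y5→W1→L3→S6: 6+9+5+13+6 = 39
DC→V2→Y5→W1→S6→L3: 6+9+5+7+6 = 33
DC→V2→S6→L3→Y5→W1: 6+10+6+8+5 = 35
DC→V2→S6→L3→W1→Y5: 6+10+6+13+5 = 40
… (106 more)
DC→V2→W1→Y5→S6→L3: 6+8+5+2+6 = 27  ← best
The minimum is 27.
One shortest path: DC → V2 → W1 → Y5 → S6 → L3.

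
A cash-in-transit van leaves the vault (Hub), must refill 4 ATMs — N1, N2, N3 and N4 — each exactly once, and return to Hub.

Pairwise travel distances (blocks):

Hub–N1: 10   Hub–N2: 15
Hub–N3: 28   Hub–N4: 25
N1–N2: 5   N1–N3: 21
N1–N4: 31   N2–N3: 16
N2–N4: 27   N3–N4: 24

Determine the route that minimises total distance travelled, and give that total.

With 4 stops there are 4!/2 = 12 distinct round trips (a route and its reverse cost the same).
Hub→N1→N2→N3→N4→Hub: 10+5+16+24+25 = 80
Hub→N1→N2→N4→N3→Hub: 10+5+27+24+28 = 94
Hub→N1→N3→N2→N4→Hub: 10+21+16+27+25 = 99
Hub→N1→N3→N4→N2→Hub: 10+21+24+27+15 = 97
Hub→N1→N4→N2→N3→Hub: 10+31+27+16+28 = 112
Hub→N1→N4→N3→N2→Hub: 10+31+24+16+15 = 96
Hub→N2→N1→N3→N4→Hub: 15+5+21+24+25 = 90
Hub→N2→N1→N4→N3→Hub: 15+5+31+24+28 = 103
Hub→N2→N3→N1→N4→Hub: 15+16+21+31+25 = 108
Hub→N2→N4→N1→N3→Hub: 15+27+31+21+28 = 122
Hub→N3→N1→N2→N4→Hub: 28+21+5+27+25 = 106
Hub→N3→N2→N1→N4→Hub: 28+16+5+31+25 = 105
The minimum is 80.
One optimal route: Hub → N1 → N2 → N3 → N4 → Hub (or its reverse).

Minimum total distance: 80 blocks.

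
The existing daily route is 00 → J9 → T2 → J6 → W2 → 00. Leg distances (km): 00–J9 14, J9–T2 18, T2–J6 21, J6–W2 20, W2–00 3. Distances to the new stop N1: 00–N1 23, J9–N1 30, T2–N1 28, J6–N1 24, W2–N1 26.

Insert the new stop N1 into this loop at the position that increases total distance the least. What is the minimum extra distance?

Minimum extra distance: 30 km, inserting N1 between J6 and W2.

Insertion cost between consecutive stops i–j is d(i,N1) + d(N1,j) − d(i,j):
  between 00 and J9: 23 + 30 − 14 = 39
  between J9 and T2: 30 + 28 − 18 = 40
  between T2 and J6: 28 + 24 − 21 = 31
  between J6 and W2: 24 + 26 − 20 = 30
  between W2 and 00: 26 + 23 − 3 = 46
Cheapest insertion is between J6 and W2, adding 30.
New total = 76 + 30 = 106.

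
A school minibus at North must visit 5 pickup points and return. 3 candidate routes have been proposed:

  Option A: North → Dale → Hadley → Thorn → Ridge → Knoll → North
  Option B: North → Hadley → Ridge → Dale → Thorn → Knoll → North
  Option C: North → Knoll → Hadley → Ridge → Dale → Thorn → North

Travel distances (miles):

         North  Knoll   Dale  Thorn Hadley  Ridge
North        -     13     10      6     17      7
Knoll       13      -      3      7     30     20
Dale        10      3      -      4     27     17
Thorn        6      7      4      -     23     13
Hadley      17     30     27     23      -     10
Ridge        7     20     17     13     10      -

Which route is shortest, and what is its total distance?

68 miles — Option B is the shortest.

Option A: 10 + 27 + 23 + 13 + 20 + 13 = 106
Option B: 17 + 10 + 17 + 4 + 7 + 13 = 68
Option C: 13 + 30 + 10 + 17 + 4 + 6 = 80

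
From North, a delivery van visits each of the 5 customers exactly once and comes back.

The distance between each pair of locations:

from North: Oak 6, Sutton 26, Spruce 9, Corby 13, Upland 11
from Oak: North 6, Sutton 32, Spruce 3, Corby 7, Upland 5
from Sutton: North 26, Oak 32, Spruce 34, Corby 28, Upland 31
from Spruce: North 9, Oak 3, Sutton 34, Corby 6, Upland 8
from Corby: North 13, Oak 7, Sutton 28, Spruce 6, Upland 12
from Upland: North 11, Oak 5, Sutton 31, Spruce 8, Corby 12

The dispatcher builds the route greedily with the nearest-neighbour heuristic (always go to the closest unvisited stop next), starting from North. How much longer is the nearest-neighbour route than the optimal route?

The nearest-neighbour route is 5 longer than optimal.

North: Oak=6, Spruce=9, Upland=11, Corby=13, Sutton=26 ⇒ Oak
Oak: Spruce=3, Upland=5, Corby=7, Sutton=32 ⇒ Spruce
Spruce: Corby=6, Upland=8, Sutton=34 ⇒ Corby
Corby: Upland=12, Sutton=28 ⇒ Upland
Upland: Sutton=31 ⇒ Sutton
NN route North → Oak → Spruce → Corby → Upland → Sutton → North costs 84.
Optimal: North → Oak → Upland → Spruce → Corby → Sutton → North costs 79 (by enumerating all 60 distinct tours).
Excess = 84 − 79 = 5.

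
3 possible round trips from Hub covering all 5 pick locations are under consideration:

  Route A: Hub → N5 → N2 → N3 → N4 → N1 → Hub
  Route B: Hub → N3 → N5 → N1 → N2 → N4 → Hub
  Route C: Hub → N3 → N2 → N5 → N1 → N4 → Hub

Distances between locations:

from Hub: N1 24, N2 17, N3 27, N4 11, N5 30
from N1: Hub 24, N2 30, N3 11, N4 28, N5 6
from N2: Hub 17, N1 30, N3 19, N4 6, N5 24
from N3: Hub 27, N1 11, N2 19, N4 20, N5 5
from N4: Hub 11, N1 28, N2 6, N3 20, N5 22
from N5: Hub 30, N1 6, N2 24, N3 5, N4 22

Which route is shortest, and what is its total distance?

85 — Route B is the shortest.

Route A: 30 + 24 + 19 + 20 + 28 + 24 = 145
Route B: 27 + 5 + 6 + 30 + 6 + 11 = 85
Route C: 27 + 19 + 24 + 6 + 28 + 11 = 115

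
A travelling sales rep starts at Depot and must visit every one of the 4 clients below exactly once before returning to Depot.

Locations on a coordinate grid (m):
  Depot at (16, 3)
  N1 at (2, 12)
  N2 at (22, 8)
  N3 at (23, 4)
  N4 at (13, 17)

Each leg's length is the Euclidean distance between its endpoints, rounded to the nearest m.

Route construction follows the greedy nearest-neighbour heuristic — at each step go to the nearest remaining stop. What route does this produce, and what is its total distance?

Nearest-neighbour total = 53 m; route Depot → N3 → N2 → N4 → N1 → Depot.

At Depot the remaining stops are N3 7, N2 8, N4 14, N1 17; go to N3.
At N3 the remaining stops are N2 4, N4 16, N1 22; go to N2.
At N2 the remaining stops are N4 13, N1 20; go to N4.
At N4 the remaining stops are N1 12; go to N1.
Return N1→Depot: 17.
Total = 7 + 4 + 13 + 12 + 17 = 53.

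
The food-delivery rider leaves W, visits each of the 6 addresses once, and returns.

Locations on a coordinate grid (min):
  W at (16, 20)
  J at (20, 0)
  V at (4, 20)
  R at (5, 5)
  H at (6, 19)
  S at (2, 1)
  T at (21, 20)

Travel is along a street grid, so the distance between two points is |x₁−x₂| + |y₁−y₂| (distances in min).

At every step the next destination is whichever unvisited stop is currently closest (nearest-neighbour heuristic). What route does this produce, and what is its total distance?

90 min along W → T → H → V → R → S → J → W.

At W the remaining stops are T 5, H 11, V 12, J 24, R 26, S 33; go to T.
At T the remaining stops are H 16, V 17, J 21, R 31, S 38; go to H.
At H the remaining stops are V 3, R 15, S 22, J 33; go to V.
At V the remaining stops are R 16, S 21, J 36; go to R.
At R the remaining stops are S 7, J 20; go to S.
At S the remaining stops are J 19; go to J.
Return J→W: 24.
Total = 5 + 16 + 3 + 16 + 7 + 19 + 24 = 90.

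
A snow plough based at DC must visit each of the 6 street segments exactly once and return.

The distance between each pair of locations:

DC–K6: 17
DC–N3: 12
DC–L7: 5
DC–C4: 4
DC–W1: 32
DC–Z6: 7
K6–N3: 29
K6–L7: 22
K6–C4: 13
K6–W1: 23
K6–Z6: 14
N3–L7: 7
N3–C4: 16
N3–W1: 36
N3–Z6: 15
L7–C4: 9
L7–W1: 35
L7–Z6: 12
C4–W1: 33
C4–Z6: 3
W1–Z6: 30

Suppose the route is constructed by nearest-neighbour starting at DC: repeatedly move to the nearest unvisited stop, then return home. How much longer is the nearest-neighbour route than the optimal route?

The nearest-neighbour route is 18 longer than optimal.

DC: C4=4, L7=5, Z6=7, N3=12, K6=17, W1=32 ⇒ C4
C4: Z6=3, L7=9, K6=13, N3=16, W1=33 ⇒ Z6
Z6: L7=12, K6=14, N3=15, W1=30 ⇒ L7
L7: N3=7, K6=22, W1=35 ⇒ N3
N3: K6=29, W1=36 ⇒ K6
K6: W1=23 ⇒ W1
NN route DC → C4 → Z6 → L7 → N3 → K6 → W1 → DC costs 110.
Optimal: DC → L7 → N3 → W1 → K6 → Z6 → C4 → DC costs 92 (by enumerating all 360 distinct tours).
Excess = 110 − 92 = 18.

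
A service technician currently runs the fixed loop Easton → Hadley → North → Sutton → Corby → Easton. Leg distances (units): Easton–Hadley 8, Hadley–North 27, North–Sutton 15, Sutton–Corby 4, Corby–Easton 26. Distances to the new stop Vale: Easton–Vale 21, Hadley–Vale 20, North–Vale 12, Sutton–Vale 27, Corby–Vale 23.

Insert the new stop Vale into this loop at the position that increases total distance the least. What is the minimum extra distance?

Insertion cost between consecutive stops i–j is d(i,Vale) + d(Vale,j) − d(i,j):
  between Easton and Hadley: 21 + 20 − 8 = 33
  between Hadley and North: 20 + 12 − 27 = 5
  between North and Sutton: 12 + 27 − 15 = 24
  between Sutton and Corby: 27 + 23 − 4 = 46
  between Corby and Easton: 23 + 21 − 26 = 18
Cheapest insertion is between Hadley and North, adding 5.
New total = 80 + 5 = 85.

Minimum extra distance: 5, inserting Vale between Hadley and North.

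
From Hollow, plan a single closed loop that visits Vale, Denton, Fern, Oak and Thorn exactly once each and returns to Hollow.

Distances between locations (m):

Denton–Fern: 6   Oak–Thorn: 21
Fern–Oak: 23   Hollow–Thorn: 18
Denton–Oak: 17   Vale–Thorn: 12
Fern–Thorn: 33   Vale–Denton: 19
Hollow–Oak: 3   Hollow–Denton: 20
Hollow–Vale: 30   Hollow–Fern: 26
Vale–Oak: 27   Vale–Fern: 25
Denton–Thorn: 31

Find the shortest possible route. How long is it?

Shortest round trip = 81 m.

There are 60 distinct closed tours to check (reversals are equivalent).
Hollow - Vale - Denton - Fern - Oak - Thorn - Hollow: 30+19+6+23+21+18 = 117
Hollow - Vale - Denton - Fern - Thorn - Oak - Hollow: 30+19+6+33+21+3 = 112
Hollow - Vale - Denton - Oak - Fern - Thorn - Hollow: 30+19+17+23+33+18 = 140
Hollow - Vale - Denton - Oak - Thorn - Fern - Hollow: 30+19+17+21+33+26 = 146
Hollow - Vale - Denton - Thorn - Fern - Oak - Hollow: 30+19+31+33+23+3 = 139
Hollow - Vale - Denton - Thorn - Oak - Fern - Hollow: 30+19+31+21+23+26 = 150
Hollow - Vale - Fern - Denton - Oak - Thorn - Hollow: 30+25+6+17+21+18 = 117
Hollow - Vale - Fern - Denton - Thorn - Oak - Hollow: 30+25+6+31+21+3 = 116
Hollow - Vale - Fern - Oak - Denton - Thorn - Hollow: 30+25+23+17+31+18 = 144
Hollow - Vale - Fern - Oak - Thorn - Denton - Hollow: 30+25+23+21+31+20 = 150
Hollow - Vale - Fern - Thorn - Denton - Oak - Hollow: 30+25+33+31+17+3 = 139
Hollow - Vale - Fern - Thorn - Oak - Denton - Hollow: 30+25+33+21+17+20 = 146
Hollow - Vale - Oak - Denton - Fern - Thorn - Hollow: 30+27+17+6+33+18 = 131
Hollow - Vale - Oak - Denton - Thorn - Fern - Hollow: 30+27+17+31+33+26 = 164
… (46 more)
Hollow - Oak - Denton - Fern - Vale - Thorn - Hollow: 3+17+6+25+12+18 = 81  ← best
The minimum is 81.
One optimal route: Hollow → Oak → Denton → Fern → Vale → Thorn → Hollow (or its reverse).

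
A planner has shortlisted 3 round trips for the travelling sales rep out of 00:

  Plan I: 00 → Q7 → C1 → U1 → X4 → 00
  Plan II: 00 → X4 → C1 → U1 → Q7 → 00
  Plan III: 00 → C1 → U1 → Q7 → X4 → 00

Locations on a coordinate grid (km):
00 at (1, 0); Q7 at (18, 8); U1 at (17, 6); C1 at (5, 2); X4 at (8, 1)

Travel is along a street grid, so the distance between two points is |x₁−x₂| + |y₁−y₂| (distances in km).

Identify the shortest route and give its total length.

Plan I: 25 + 19 + 16 + 14 + 8 = 82
Plan II: 8 + 4 + 16 + 3 + 25 = 56
Plan III: 6 + 16 + 3 + 17 + 8 = 50

Shortest is Plan III, total 50 km.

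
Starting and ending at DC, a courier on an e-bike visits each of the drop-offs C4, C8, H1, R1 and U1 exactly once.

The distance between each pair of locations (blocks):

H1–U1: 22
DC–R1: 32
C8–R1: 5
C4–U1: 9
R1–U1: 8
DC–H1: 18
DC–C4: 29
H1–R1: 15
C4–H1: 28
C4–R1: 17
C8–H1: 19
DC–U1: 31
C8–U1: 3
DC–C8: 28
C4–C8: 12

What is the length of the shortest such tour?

DC - C4 - C8 - H1 - R1 - U1 - DC: 29+12+19+15+8+31 = 114
DC - C4 - C8 - H1 - U1 - R1 - DC: 29+12+19+22+8+32 = 122
DC - C4 - C8 - R1 - H1 - U1 - DC: 29+12+5+15+22+31 = 114
DC - C4 - C8 - R1 - U1 - H1 - DC: 29+12+5+8+22+18 = 94
DC - C4 - C8 - U1 - H1 - R1 - DC: 29+12+3+22+15+32 = 113
DC - C4 - C8 - U1 - R1 - H1 - DC: 29+12+3+8+15+18 = 85
DC - C4 - H1 - C8 - R1 - U1 - DC: 29+28+19+5+8+31 = 120
DC - C4 - H1 - C8 - U1 - R1 - DC: 29+28+19+3+8+32 = 119
DC - C4 - H1 - R1 - C8 - U1 - DC: 29+28+15+5+3+31 = 111
DC - C4 - H1 - R1 - U1 - C8 - DC: 29+28+15+8+3+28 = 111
DC - C4 - H1 - U1 - C8 - R1 - DC: 29+28+22+3+5+32 = 119
DC - C4 - H1 - U1 - R1 - C8 - DC: 29+28+22+8+5+28 = 120
DC - C4 - R1 - C8 - H1 - U1 - DC: 29+17+5+19+22+31 = 123
DC - C4 - R1 - C8 - U1 - H1 - DC: 29+17+5+3+22+18 = 94
… (46 more)
DC - C4 - U1 - C8 - R1 - H1 - DC: 29+9+3+5+15+18 = 79  ← best
The minimum is 79.
One optimal route: DC → C4 → U1 → C8 → R1 → H1 → DC (or its reverse).

79 blocks — the shortest possible round trip.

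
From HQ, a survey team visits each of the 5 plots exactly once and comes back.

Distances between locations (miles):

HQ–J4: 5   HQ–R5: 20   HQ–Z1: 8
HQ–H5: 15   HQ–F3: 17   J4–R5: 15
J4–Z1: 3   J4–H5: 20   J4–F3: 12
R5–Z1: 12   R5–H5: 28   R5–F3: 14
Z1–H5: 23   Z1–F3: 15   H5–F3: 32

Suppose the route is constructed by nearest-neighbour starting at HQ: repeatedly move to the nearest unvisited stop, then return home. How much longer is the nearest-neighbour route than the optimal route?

From HQ: J4=5, Z1=8, H5=15, F3=17, R5=20 → choose J4 (5).
From J4: Z1=3, F3=12, R5=15, H5=20 → choose Z1 (3).
From Z1: R5=12, F3=15, H5=23 → choose R5 (12).
From R5: F3=14, H5=28 → choose F3 (14).
From F3: H5=32 → choose H5 (32).
NN route HQ → J4 → Z1 → R5 → F3 → H5 → HQ costs 81.
Optimal: HQ → J4 → Z1 → F3 → R5 → H5 → HQ costs 80 (by enumerating all 60 distinct tours).
Excess = 81 − 80 = 1.

The nearest-neighbour route is 1 miles longer than optimal.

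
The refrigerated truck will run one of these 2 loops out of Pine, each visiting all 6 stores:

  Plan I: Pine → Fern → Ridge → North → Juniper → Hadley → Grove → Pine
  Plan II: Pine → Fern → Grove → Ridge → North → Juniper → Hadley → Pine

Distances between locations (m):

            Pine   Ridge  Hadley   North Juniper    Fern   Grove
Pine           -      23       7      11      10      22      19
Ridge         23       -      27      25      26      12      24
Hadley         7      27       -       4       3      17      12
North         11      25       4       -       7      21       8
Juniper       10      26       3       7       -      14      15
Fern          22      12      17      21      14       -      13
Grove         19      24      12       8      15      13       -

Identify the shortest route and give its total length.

Plan I: 22 + 12 + 25 + 7 + 3 + 12 + 19 = 100
Plan II: 22 + 13 + 24 + 25 + 7 + 3 + 7 = 101

Shortest is Plan I, total 100 m.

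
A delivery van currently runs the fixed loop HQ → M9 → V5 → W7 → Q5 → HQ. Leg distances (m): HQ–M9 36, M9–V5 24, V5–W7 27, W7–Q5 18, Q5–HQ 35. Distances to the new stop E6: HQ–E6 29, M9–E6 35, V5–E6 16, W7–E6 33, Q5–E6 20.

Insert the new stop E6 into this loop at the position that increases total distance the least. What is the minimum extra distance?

Insertion cost between consecutive stops i–j is d(i,E6) + d(E6,j) − d(i,j):
  between HQ and M9: 29 + 35 − 36 = 28
  between M9 and V5: 35 + 16 − 24 = 27
  between V5 and W7: 16 + 33 − 27 = 22
  between W7 and Q5: 33 + 20 − 18 = 35
  between Q5 and HQ: 20 + 29 − 35 = 14
Cheapest insertion is between Q5 and HQ, adding 14.
New total = 140 + 14 = 154.

+14 m — insert E6 between Q5 and HQ.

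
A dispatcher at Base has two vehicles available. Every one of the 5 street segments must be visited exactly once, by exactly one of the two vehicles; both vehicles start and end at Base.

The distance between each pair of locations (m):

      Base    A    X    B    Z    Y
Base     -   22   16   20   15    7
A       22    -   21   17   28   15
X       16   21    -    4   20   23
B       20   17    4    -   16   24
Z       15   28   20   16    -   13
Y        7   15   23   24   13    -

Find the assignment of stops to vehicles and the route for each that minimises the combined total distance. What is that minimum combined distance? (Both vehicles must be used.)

Check every non-empty split of the stops between the two vehicles; for each half take its own optimal tour:
  {A} + {X, B, Z, Y}: 44 + 56 = 100
  {X} + {A, B, Z, Y}: 32 + 70 = 102
  {A, X} + {B, Z, Y}: 59 + 56 = 115
  {B} + {A, X, Z, Y}: 40 + 78 = 118
  {A, B} + {X, Z, Y}: 59 + 56 = 115
  {X, B} + {A, Z, Y}: 40 + 65 = 105
  … (15 splits in total)
  {Z} + {A, X, B, Y}: 30 + 59 = 89  ← best
Best: vehicle 1 Base → Z → Base = 30; vehicle 2 Base → X → B → A → Y → Base = 59; combined 89.

89 m — the smallest possible combined total.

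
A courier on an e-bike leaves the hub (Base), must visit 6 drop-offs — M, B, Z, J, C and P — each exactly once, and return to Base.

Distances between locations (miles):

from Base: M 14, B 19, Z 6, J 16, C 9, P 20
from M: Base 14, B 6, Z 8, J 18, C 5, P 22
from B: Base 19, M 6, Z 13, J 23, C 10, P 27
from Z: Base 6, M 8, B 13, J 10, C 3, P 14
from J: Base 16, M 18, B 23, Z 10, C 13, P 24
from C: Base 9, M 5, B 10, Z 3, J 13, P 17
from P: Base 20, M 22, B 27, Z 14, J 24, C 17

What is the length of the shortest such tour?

Base→M→B→Z→J→C→P→Base: 14+6+13+10+13+17+20 = 93
Base→M→B→Z→J→P→C→Base: 14+6+13+10+24+17+9 = 93
Base→M→B→Z→C→J→P→Base: 14+6+13+3+13+24+20 = 93
Base→M→B→Z→C→P→J→Base: 14+6+13+3+17+24+16 = 93
Base→M→B→Z→P→J→C→Base: 14+6+13+14+24+13+9 = 93
Base→M→B→Z→P→C→J→Base: 14+6+13+14+17+13+16 = 93
Base→M→B→J→Z→C→P→Base: 14+6+23+10+3+17+20 = 93
Base→M→B→J→Z→P→C→Base: 14+6+23+10+14+17+9 = 93
… (352 more)
Base→M→B→C→Z→J→P→Base: 14+6+10+3+10+24+20 = 87  ← best
The minimum is 87.
One optimal route: Base → M → B → C → Z → J → P → Base (or its reverse).

87 miles — the shortest possible round trip.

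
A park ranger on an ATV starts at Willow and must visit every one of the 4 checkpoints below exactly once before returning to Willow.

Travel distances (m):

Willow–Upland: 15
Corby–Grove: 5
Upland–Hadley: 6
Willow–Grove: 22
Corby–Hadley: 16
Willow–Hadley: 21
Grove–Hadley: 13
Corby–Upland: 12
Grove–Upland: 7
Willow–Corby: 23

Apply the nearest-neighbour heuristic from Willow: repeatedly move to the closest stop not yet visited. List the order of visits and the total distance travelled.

Willow → [Upland:15 / Hadley:21 / Grove:22 / Corby:23] → Upland (15)
Upland → [Hadley:6 / Grove:7 / Corby:12] → Hadley (6)
Hadley → [Grove:13 / Corby:16] → Grove (13)
Grove → [Corby:5] → Corby (5)
Return Corby→Willow: 23.
Total = 15 + 6 + 13 + 5 + 23 = 62.

Nearest-neighbour total = 62 m; route Willow → Upland → Hadley → Grove → Corby → Willow.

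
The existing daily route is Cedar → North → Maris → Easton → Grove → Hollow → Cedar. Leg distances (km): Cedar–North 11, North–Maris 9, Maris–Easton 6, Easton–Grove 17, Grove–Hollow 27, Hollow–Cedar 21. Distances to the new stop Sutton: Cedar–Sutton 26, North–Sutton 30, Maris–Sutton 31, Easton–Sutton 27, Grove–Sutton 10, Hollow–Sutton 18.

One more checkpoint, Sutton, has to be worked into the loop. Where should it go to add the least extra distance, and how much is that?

Minimum extra distance: 1 km, inserting Sutton between Grove and Hollow.

Insertion cost between consecutive stops i–j is d(i,Sutton) + d(Sutton,j) − d(i,j):
  between Cedar and North: 26 + 30 − 11 = 45
  between North and Maris: 30 + 31 − 9 = 52
  between Maris and Easton: 31 + 27 − 6 = 52
  between Easton and Grove: 27 + 10 − 17 = 20
  between Grove and Hollow: 10 + 18 − 27 = 1
  between Hollow and Cedar: 18 + 26 − 21 = 23
Cheapest insertion is between Grove and Hollow, adding 1.
New total = 91 + 1 = 92.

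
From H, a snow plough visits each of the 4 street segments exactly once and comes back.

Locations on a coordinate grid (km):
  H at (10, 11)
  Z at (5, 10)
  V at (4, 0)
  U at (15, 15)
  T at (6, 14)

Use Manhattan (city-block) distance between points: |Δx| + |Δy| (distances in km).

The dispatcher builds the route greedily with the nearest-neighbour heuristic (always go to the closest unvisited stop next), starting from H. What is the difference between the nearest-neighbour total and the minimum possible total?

The nearest-neighbour route is 12 km longer than optimal.

H: Z=6, T=7, U=9, V=17 ⇒ Z
Z: T=5, V=11, U=15 ⇒ T
T: U=10, V=16 ⇒ U
U: V=26 ⇒ V
NN route H → Z → T → U → V → H costs 64.
Optimal: H → Z → V → T → U → H costs 52 (by enumerating all 12 distinct tours).
Excess = 64 − 52 = 12.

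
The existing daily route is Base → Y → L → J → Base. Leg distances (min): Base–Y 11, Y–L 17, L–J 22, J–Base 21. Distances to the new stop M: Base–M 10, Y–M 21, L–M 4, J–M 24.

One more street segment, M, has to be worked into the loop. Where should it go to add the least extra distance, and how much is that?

Insertion cost between consecutive stops i–j is d(i,M) + d(M,j) − d(i,j):
  between Base and Y: 10 + 21 − 11 = 20
  between Y and L: 21 + 4 − 17 = 8
  between L and J: 4 + 24 − 22 = 6
  between J and Base: 24 + 10 − 21 = 13
Cheapest insertion is between L and J, adding 6.
New total = 71 + 6 = 77.

Adding 6 min by placing M on the L–J leg.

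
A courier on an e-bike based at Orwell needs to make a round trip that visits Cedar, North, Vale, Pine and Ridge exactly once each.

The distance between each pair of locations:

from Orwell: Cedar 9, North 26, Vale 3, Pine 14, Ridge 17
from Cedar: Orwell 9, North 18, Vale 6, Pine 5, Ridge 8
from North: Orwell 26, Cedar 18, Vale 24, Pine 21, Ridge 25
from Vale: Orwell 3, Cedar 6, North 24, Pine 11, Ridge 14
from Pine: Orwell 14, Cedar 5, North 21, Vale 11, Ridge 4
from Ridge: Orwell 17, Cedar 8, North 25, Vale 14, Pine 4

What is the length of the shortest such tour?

68 — the shortest possible round trip.

Orwell → Cedar → North → Vale → Pine → Ridge → Orwell: 9+18+24+11+4+17 = 83
Orwell → Cedar → North → Vale → Ridge → Pine → Orwell: 9+18+24+14+4+14 = 83
Orwell → Cedar → North → Pine → Vale → Ridge → Orwell: 9+18+21+11+14+17 = 90
Orwell → Cedar → North → Pine → Ridge → Vale → Orwell: 9+18+21+4+14+3 = 69
Orwell → Cedar → North → Ridge → Vale → Pine → Orwell: 9+18+25+14+11+14 = 91
Orwell → Cedar → North → Ridge → Pine → Vale → Orwell: 9+18+25+4+11+3 = 70
Orwell → Cedar → Vale → North → Pine → Ridge → Orwell: 9+6+24+21+4+17 = 81
Orwell → Cedar → Vale → North → Ridge → Pine → Orwell: 9+6+24+25+4+14 = 82
Orwell → Cedar → Vale → Pine → North → Ridge → Orwell: 9+6+11+21+25+17 = 89
Orwell → Cedar → Vale → Pine → Ridge → North → Orwell: 9+6+11+4+25+26 = 81
Orwell → Cedar → Vale → Ridge → North → Pine → Orwell: 9+6+14+25+21+14 = 89
Orwell → Cedar → Vale → Ridge → Pine → North → Orwell: 9+6+14+4+21+26 = 80
Orwell → Cedar → Pine → North → Vale → Ridge → Orwell: 9+5+21+24+14+17 = 90
Orwell → Cedar → Pine → North → Ridge → Vale → Orwell: 9+5+21+25+14+3 = 77
… (46 more)
Orwell → North → Pine → Ridge → Cedar → Vale → Orwell: 26+21+4+8+6+3 = 68  ← best
The minimum is 68.
One optimal route: Orwell → North → Pine → Ridge → Cedar → Vale → Orwell (or its reverse).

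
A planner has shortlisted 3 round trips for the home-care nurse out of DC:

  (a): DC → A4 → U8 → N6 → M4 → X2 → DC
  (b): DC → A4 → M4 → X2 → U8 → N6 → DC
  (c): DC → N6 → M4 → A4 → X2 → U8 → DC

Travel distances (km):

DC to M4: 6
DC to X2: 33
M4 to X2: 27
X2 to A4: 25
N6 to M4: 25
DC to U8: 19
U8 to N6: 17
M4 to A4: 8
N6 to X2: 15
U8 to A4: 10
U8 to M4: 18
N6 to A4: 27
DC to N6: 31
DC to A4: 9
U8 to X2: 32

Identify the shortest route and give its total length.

(a): 9 + 10 + 17 + 25 + 27 + 33 = 121
(b): 9 + 8 + 27 + 32 + 17 + 31 = 124
(c): 31 + 25 + 8 + 25 + 32 + 19 = 140

Shortest is (a), total 121 km.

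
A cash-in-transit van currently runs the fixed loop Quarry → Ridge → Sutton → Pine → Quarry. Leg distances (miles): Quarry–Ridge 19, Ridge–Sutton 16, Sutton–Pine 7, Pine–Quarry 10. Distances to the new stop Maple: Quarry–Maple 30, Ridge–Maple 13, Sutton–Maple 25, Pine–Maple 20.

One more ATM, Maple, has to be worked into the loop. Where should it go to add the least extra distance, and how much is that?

+22 miles — insert Maple between Ridge and Sutton.

Insertion cost between consecutive stops i–j is d(i,Maple) + d(Maple,j) − d(i,j):
  between Quarry and Ridge: 30 + 13 − 19 = 24
  between Ridge and Sutton: 13 + 25 − 16 = 22
  between Sutton and Pine: 25 + 20 − 7 = 38
  between Pine and Quarry: 20 + 30 − 10 = 40
Cheapest insertion is between Ridge and Sutton, adding 22.
New total = 52 + 22 = 74.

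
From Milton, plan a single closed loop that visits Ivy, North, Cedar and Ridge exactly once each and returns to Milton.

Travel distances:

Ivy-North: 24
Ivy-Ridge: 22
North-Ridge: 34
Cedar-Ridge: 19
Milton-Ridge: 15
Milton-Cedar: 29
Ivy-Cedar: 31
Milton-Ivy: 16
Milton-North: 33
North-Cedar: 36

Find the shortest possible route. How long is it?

There are 12 distinct closed tours to check (reversals are equivalent).
Milton → Ivy → North → Cedar → Ridge → Milton: 16+24+36+19+15 = 110
Milton → Ivy → North → Ridge → Cedar → Milton: 16+24+34+19+29 = 122
Milton → Ivy → Cedar → North → Ridge → Milton: 16+31+36+34+15 = 132
Milton → Ivy → Cedar → Ridge → North → Milton: 16+31+19+34+33 = 133
Milton → Ivy → Ridge → North → Cedar → Milton: 16+22+34+36+29 = 137
Milton → Ivy → Ridge → Cedar → North → Milton: 16+22+19+36+33 = 126
Milton → North → Ivy → Cedar → Ridge → Milton: 33+24+31+19+15 = 122
Milton → North → Ivy → Ridge → Cedar → Milton: 33+24+22+19+29 = 127
Milton → North → Cedar → Ivy → Ridge → Milton: 33+36+31+22+15 = 137
Milton → North → Ridge → Ivy → Cedar → Milton: 33+34+22+31+29 = 149
Milton → Cedar → Ivy → North → Ridge → Milton: 29+31+24+34+15 = 133
Milton → Cedar → North → Ivy → Ridge → Milton: 29+36+24+22+15 = 126
The minimum is 110.
One optimal route: Milton → Ivy → North → Cedar → Ridge → Milton (or its reverse).

Minimum total distance: 110.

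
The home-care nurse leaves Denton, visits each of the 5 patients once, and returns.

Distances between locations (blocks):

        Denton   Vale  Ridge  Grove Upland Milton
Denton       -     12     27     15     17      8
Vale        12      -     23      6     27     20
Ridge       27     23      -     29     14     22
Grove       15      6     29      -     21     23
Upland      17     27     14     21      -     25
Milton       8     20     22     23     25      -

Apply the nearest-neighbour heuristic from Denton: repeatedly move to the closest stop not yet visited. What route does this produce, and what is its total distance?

96 blocks along Denton → Milton → Vale → Grove → Upland → Ridge → Denton.

Denton → [Milton:8 / Vale:12 / Grove:15 / Upland:17 / Ridge:27] → Milton (8)
Milton → [Vale:20 / Ridge:22 / Grove:23 / Upland:25] → Vale (20)
Vale → [Grove:6 / Ridge:23 / Upland:27] → Grove (6)
Grove → [Upland:21 / Ridge:29] → Upland (21)
Upland → [Ridge:14] → Ridge (14)
Return Ridge→Denton: 27.
Total = 8 + 20 + 6 + 21 + 14 + 27 = 96.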